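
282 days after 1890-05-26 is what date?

Adding 282 days from May 26, 1890.
May has 31 days, so 31 − 26 = 5 days remain after May 26, 1890; 282 − 5 = 277 left.
June 1890 has 30 days: 277 − 30 = 247 left.
July 1890 has 31 days: 247 − 31 = 216 left.
August 1890 has 31 days: 216 − 31 = 185 left.
September 1890 has 30 days: 185 − 30 = 155 left.
October 1890 has 31 days: 155 − 31 = 124 left.
November 1890 has 30 days: 124 − 30 = 94 left.
December 1890 has 31 days: 94 − 31 = 63 left.
January 1891 has 31 days: 63 − 31 = 32 left.
February 1891 has 28 days (1891 is not a leap year): 32 − 28 = 4 left.
4 days into March 1891 → March 4, 1891.

March 4, 1891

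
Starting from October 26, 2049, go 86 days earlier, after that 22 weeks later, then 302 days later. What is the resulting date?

Subtracting 86 days from October 26, 2049:
Going back 26 days from October 26, 2049 reaches the end of the previous month; 86 − 26 = 60 left.
September 2049 has 30 days: 60 − 30 = 30 left.
August 2049 has 31 days; 31 − 30 = 1 → August 1, 2049.
Advancing 22 weeks (= 154 days) from August 1, 2049:
August has 31 days, so 31 − 1 = 30 days remain after August 1, 2049; 154 − 30 = 124 left.
September 2049 has 30 days: 124 − 30 = 94 left.
October 2049 has 31 days: 94 − 31 = 63 left.
November 2049 has 30 days: 63 − 30 = 33 left.
December 2049 has 31 days: 33 − 31 = 2 left.
2 days into January 2050 → January 2, 2050.
Advancing 302 days from January 2, 2050:
January has 31 days, so 31 − 2 = 29 days remain after January 2, 2050; 302 − 29 = 273 left.
February 2050 has 28 days (2050 is not a leap year): 273 − 28 = 245 left.
March 2050 has 31 days: 245 − 31 = 214 left.
April 2050 has 30 days: 214 − 30 = 184 left.
May 2050 has 31 days: 184 − 31 = 153 left.
June 2050 has 30 days: 153 − 30 = 123 left.
July 2050 has 31 days: 123 − 31 = 92 left.
August 2050 has 31 days: 92 − 31 = 61 left.
September 2050 has 30 days: 61 − 30 = 31 left.
31 days into October 2050 → October 31, 2050.

October 31, 2050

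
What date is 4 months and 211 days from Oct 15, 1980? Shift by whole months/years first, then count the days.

Counting forward 4 months and 211 days from October 15, 1980: first the month/year part, then the days.
month 10 + 4 = 14, which is month 2 of year 1981 → February 1981.
Day 15 is valid in February, giving February 15, 1981.
Now add 211 days from February 15, 1981.
February has 28 days, so 28 − 15 = 13 days remain after February 15, 1981; 211 − 13 = 198 left.
March 1981 has 31 days: 198 − 31 = 167 left.
April 1981 has 30 days: 167 − 30 = 137 left.
May 1981 has 31 days: 137 − 31 = 106 left.
June 1981 has 30 days: 106 − 30 = 76 left.
July 1981 has 31 days: 76 − 31 = 45 left.
August 1981 has 31 days: 45 − 31 = 14 left.
14 days into September 1981 → September 14, 1981.

September 14, 1981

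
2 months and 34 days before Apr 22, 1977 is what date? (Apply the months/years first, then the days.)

Counting back 2 months and 34 days from April 22, 1977: first the month/year part, then the days.
month 4 − 2 = 2 → February 1977.
Day 22 is valid in February, giving February 22, 1977.
Now subtract 34 days from February 22, 1977.
Going back 22 days from February 22, 1977 reaches the end of the previous month; 34 − 22 = 12 left.
January 1977 has 31 days; 31 − 12 = 19 → January 19, 1977.

January 19, 1977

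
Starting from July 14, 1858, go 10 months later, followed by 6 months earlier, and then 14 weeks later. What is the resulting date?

February 20, 1859

Counting forward 10 months from July 14, 1858:
month 7 + 10 = 17, which is month 5 of year 1859 → May 1859.
Day 14 is valid in May, giving May 14, 1859.
Going back 6 months from May 14, 1859:
month 5 − 6 = -1, which is month 11 of year 1858 → November 1858.
Day 14 is valid in November, giving November 14, 1858.
Advancing 14 weeks (= 98 days) from November 14, 1858:
November has 30 days, so 30 − 14 = 16 days remain after November 14, 1858; 98 − 16 = 82 left.
December 1858 has 31 days: 82 − 31 = 51 left.
January 1859 has 31 days: 51 − 31 = 20 left.
20 days into February 1859 → February 20, 1859.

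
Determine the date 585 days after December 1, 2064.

Adding 585 days from December 1, 2064.
December has 31 days, so 31 − 1 = 30 days remain after December 1, 2064; 585 − 30 = 555 left.
January 2065 has 31 days: 555 − 31 = 524 left.
February 2065 has 28 days (2065 is not a leap year): 524 − 28 = 496 left.
March 2065 has 31 days: 496 − 31 = 465 left.
April 2065 has 30 days: 465 − 30 = 435 left.
May 2065 has 31 days: 435 − 31 = 404 left.
June 2065 has 30 days: 404 − 30 = 374 left.
July 2065 has 31 days: 374 − 31 = 343 left.
August 2065 has 31 days: 343 − 31 = 312 left.
September 2065 has 30 days: 312 − 30 = 282 left.
October 2065 has 31 days: 282 − 31 = 251 left.
November 2065 has 30 days: 251 − 30 = 221 left.
December 2065 has 31 days: 221 − 31 = 190 left.
January 2066 has 31 days: 190 − 31 = 159 left.
February 2066 has 28 days (2066 is not a leap year): 159 − 28 = 131 left.
March 2066 has 31 days: 131 − 31 = 100 left.
April 2066 has 30 days: 100 − 30 = 70 left.
May 2066 has 31 days: 70 − 31 = 39 left.
June 2066 has 30 days: 39 − 30 = 9 left.
9 days into July 2066 → July 9, 2066.

July 9, 2066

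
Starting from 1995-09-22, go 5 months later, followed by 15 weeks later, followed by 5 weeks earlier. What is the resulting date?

May 2, 1996

Adding 5 months from September 22, 1995:
month 9 + 5 = 14, which is month 2 of year 1996 → February 1996.
Day 22 is valid in February, giving February 22, 1996.
Advancing 15 weeks (= 105 days) from February 22, 1996:
February has 29 days, so 29 − 22 = 7 days remain after February 22, 1996; 105 − 7 = 98 left.
March 1996 has 31 days: 98 − 31 = 67 left.
April 1996 has 30 days: 67 − 30 = 37 left.
May 1996 has 31 days: 37 − 31 = 6 left.
6 days into June 1996 → June 6, 1996.
Going back 5 weeks (= 35 days) from June 6, 1996:
Going back 6 days from June 6, 1996 reaches the end of the previous month; 35 − 6 = 29 left.
May 1996 has 31 days; 31 − 29 = 2 → May 2, 1996.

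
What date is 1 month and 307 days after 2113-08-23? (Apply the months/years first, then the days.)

July 27, 2114

Adding 1 month and 307 days from August 23, 2113: first the month/year part, then the days.
month 8 + 1 = 9 → September 2113.
Day 23 is valid in September, giving September 23, 2113.
Now add 307 days from September 23, 2113.
September has 30 days, so 30 − 23 = 7 days remain after September 23, 2113; 307 − 7 = 300 left.
October 2113 has 31 days: 300 − 31 = 269 left.
November 2113 has 30 days: 269 − 30 = 239 left.
December 2113 has 31 days: 239 − 31 = 208 left.
January 2114 has 31 days: 208 − 31 = 177 left.
February 2114 has 28 days (2114 is not a leap year): 177 − 28 = 149 left.
March 2114 has 31 days: 149 − 31 = 118 left.
April 2114 has 30 days: 118 − 30 = 88 left.
May 2114 has 31 days: 88 − 31 = 57 left.
June 2114 has 30 days: 57 − 30 = 27 left.
27 days into July 2114 → July 27, 2114.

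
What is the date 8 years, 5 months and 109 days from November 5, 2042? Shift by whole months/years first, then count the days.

Counting forward 8 years, 5 months and 109 days from November 5, 2042: first the month/year part, then the days.
+8 years → 2050; month 11 + 5 = 16, which is month 4 of year 2051 → April 2051.
Day 5 is valid in April, giving April 5, 2051.
Now add 109 days from April 5, 2051.
April has 30 days, so 30 − 5 = 25 days remain after April 5, 2051; 109 − 25 = 84 left.
May 2051 has 31 days: 84 − 31 = 53 left.
June 2051 has 30 days: 53 − 30 = 23 left.
23 days into July 2051 → July 23, 2051.

July 23, 2051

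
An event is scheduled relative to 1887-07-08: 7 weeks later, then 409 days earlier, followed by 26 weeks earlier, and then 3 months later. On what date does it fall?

Counting forward 7 weeks (= 49 days) from July 8, 1887:
July has 31 days, so 31 − 8 = 23 days remain after July 8, 1887; 49 − 23 = 26 left.
26 days into August 1887 → August 26, 1887.
Subtracting 409 days from August 26, 1887:
Going back 26 days from August 26, 1887 reaches the end of the previous month; 409 − 26 = 383 left.
July 1887 has 31 days: 383 − 31 = 352 left.
June 1887 has 30 days: 352 − 30 = 322 left.
May 1887 has 31 days: 322 − 31 = 291 left.
April 1887 has 30 days: 291 − 30 = 261 left.
March 1887 has 31 days: 261 − 31 = 230 left.
February 1887 has 28 days (1887 is not a leap year): 230 − 28 = 202 left.
January 1887 has 31 days: 202 − 31 = 171 left.
December 1886 has 31 days: 171 − 31 = 140 left.
November 1886 has 30 days: 140 − 30 = 110 left.
October 1886 has 31 days: 110 − 31 = 79 left.
September 1886 has 30 days: 79 − 30 = 49 left.
August 1886 has 31 days: 49 − 31 = 18 left.
July 1886 has 31 days; 31 − 18 = 13 → July 13, 1886.
Going back 26 weeks (= 182 days) from July 13, 1886:
Going back 13 days from July 13, 1886 reaches the end of the previous month; 182 − 13 = 169 left.
June 1886 has 30 days: 169 − 30 = 139 left.
May 1886 has 31 days: 139 − 31 = 108 left.
April 1886 has 30 days: 108 − 30 = 78 left.
March 1886 has 31 days: 78 − 31 = 47 left.
February 1886 has 28 days (1886 is not a leap year): 47 − 28 = 19 left.
January 1886 has 31 days; 31 − 19 = 12 → January 12, 1886.
Advancing 3 months from January 12, 1886:
month 1 + 3 = 4 → April 1886.
Day 12 is valid in April, giving April 12, 1886.

April 12, 1886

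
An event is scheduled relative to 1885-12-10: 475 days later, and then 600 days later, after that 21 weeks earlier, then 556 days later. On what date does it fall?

January 2, 1890

Adding 475 days from December 10, 1885:
December has 31 days, so 31 − 10 = 21 days remain after December 10, 1885; 475 − 21 = 454 left.
January 1886 has 31 days: 454 − 31 = 423 left.
February 1886 has 28 days (1886 is not a leap year): 423 − 28 = 395 left.
March 1886 has 31 days: 395 − 31 = 364 left.
April 1886 has 30 days: 364 − 30 = 334 left.
May 1886 has 31 days: 334 − 31 = 303 left.
June 1886 has 30 days: 303 − 30 = 273 left.
July 1886 has 31 days: 273 − 31 = 242 left.
August 1886 has 31 days: 242 − 31 = 211 left.
September 1886 has 30 days: 211 − 30 = 181 left.
October 1886 has 31 days: 181 − 31 = 150 left.
November 1886 has 30 days: 150 − 30 = 120 left.
December 1886 has 31 days: 120 − 31 = 89 left.
January 1887 has 31 days: 89 − 31 = 58 left.
February 1887 has 28 days (1887 is not a leap year): 58 − 28 = 30 left.
30 days into March 1887 → March 30, 1887.
Counting forward 600 days from March 30, 1887:
March has 31 days, so 31 − 30 = 1 day remains after March 30, 1887; 600 − 1 = 599 left.
April 1887 has 30 days: 599 − 30 = 569 left.
May 1887 has 31 days: 569 − 31 = 538 left.
June 1887 has 30 days: 538 − 30 = 508 left.
July 1887 has 31 days: 508 − 31 = 477 left.
August 1887 has 31 days: 477 − 31 = 446 left.
September 1887 has 30 days: 446 − 30 = 416 left.
October 1887 has 31 days: 416 − 31 = 385 left.
November 1887 has 30 days: 385 − 30 = 355 left.
December 1887 has 31 days: 355 − 31 = 324 left.
January 1888 has 31 days: 324 − 31 = 293 left.
February 1888 has 29 days (1888 is a leap year): 293 − 29 = 264 left.
March 1888 has 31 days: 264 − 31 = 233 left.
April 1888 has 30 days: 233 − 30 = 203 left.
May 1888 has 31 days: 203 − 31 = 172 left.
June 1888 has 30 days: 172 − 30 = 142 left.
July 1888 has 31 days: 142 − 31 = 111 left.
August 1888 has 31 days: 111 − 31 = 80 left.
September 1888 has 30 days: 80 − 30 = 50 left.
October 1888 has 31 days: 50 − 31 = 19 left.
19 days into November 1888 → November 19, 1888.
Subtracting 21 weeks (= 147 days) from November 19, 1888:
Going back 19 days from November 19, 1888 reaches the end of the previous month; 147 − 19 = 128 left.
October 1888 has 31 days: 128 − 31 = 97 left.
September 1888 has 30 days: 97 − 30 = 67 left.
August 1888 has 31 days: 67 − 31 = 36 left.
July 1888 has 31 days: 36 − 31 = 5 left.
June 1888 has 30 days; 30 − 5 = 25 → June 25, 1888.
Adding 556 days from June 25, 1888:
June has 30 days, so 30 − 25 = 5 days remain after June 25, 1888; 556 − 5 = 551 left.
July 1888 has 31 days: 551 − 31 = 520 left.
August 1888 has 31 days: 520 − 31 = 489 left.
September 1888 has 30 days: 489 − 30 = 459 left.
October 1888 has 31 days: 459 − 31 = 428 left.
November 1888 has 30 days: 428 − 30 = 398 left.
December 1888 has 31 days: 398 − 31 = 367 left.
January 1889 has 31 days: 367 − 31 = 336 left.
February 1889 has 28 days (1889 is not a leap year): 336 − 28 = 308 left.
March 1889 has 31 days: 308 − 31 = 277 left.
April 1889 has 30 days: 277 − 30 = 247 left.
May 1889 has 31 days: 247 − 31 = 216 left.
June 1889 has 30 days: 216 − 30 = 186 left.
July 1889 has 31 days: 186 − 31 = 155 left.
August 1889 has 31 days: 155 − 31 = 124 left.
September 1889 has 30 days: 124 − 30 = 94 left.
October 1889 has 31 days: 94 − 31 = 63 left.
November 1889 has 30 days: 63 − 30 = 33 left.
December 1889 has 31 days: 33 − 31 = 2 left.
2 days into January 1890 → January 2, 1890.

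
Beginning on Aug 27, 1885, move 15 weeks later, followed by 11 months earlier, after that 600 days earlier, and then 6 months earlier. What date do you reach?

November 21, 1882

Advancing 15 weeks (= 105 days) from August 27, 1885:
August has 31 days, so 31 − 27 = 4 days remain after August 27, 1885; 105 − 4 = 101 left.
September 1885 has 30 days: 101 − 30 = 71 left.
October 1885 has 31 days: 71 − 31 = 40 left.
November 1885 has 30 days: 40 − 30 = 10 left.
10 days into December 1885 → December 10, 1885.
Counting back 11 months from December 10, 1885:
month 12 − 11 = 1 → January 1885.
Day 10 is valid in January, giving January 10, 1885.
Subtracting 600 days from January 10, 1885:
Going back 10 days from January 10, 1885 reaches the end of the previous month; 600 − 10 = 590 left.
December 1884 has 31 days: 590 − 31 = 559 left.
November 1884 has 30 days: 559 − 30 = 529 left.
October 1884 has 31 days: 529 − 31 = 498 left.
September 1884 has 30 days: 498 − 30 = 468 left.
August 1884 has 31 days: 468 − 31 = 437 left.
July 1884 has 31 days: 437 − 31 = 406 left.
June 1884 has 30 days: 406 − 30 = 376 left.
May 1884 has 31 days: 376 − 31 = 345 left.
April 1884 has 30 days: 345 − 30 = 315 left.
March 1884 has 31 days: 315 − 31 = 284 left.
February 1884 has 29 days (1884 is a leap year): 284 − 29 = 255 left.
January 1884 has 31 days: 255 − 31 = 224 left.
December 1883 has 31 days: 224 − 31 = 193 left.
November 1883 has 30 days: 193 − 30 = 163 left.
October 1883 has 31 days: 163 − 31 = 132 left.
September 1883 has 30 days: 132 − 30 = 102 left.
August 1883 has 31 days: 102 − 31 = 71 left.
July 1883 has 31 days: 71 − 31 = 40 left.
June 1883 has 30 days: 40 − 30 = 10 left.
May 1883 has 31 days; 31 − 10 = 21 → May 21, 1883.
Subtracting 6 months from May 21, 1883:
month 5 − 6 = -1, which is month 11 of year 1882 → November 1882.
Day 21 is valid in November, giving November 21, 1882.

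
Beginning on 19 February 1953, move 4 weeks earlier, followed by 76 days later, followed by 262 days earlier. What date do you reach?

Subtracting 4 weeks (= 28 days) from February 19, 1953:
Going back 19 days from February 19, 1953 reaches the end of the previous month; 28 − 19 = 9 left.
January 1953 has 31 days; 31 − 9 = 22 → January 22, 1953.
Advancing 76 days from January 22, 1953:
January has 31 days, so 31 − 22 = 9 days remain after January 22, 1953; 76 − 9 = 67 left.
February 1953 has 28 days (1953 is not a leap year): 67 − 28 = 39 left.
March 1953 has 31 days: 39 − 31 = 8 left.
8 days into April 1953 → April 8, 1953.
Subtracting 262 days from April 8, 1953:
Going back 8 days from April 8, 1953 reaches the end of the previous month; 262 − 8 = 254 left.
March 1953 has 31 days: 254 − 31 = 223 left.
February 1953 has 28 days (1953 is not a leap year): 223 − 28 = 195 left.
January 1953 has 31 days: 195 − 31 = 164 left.
December 1952 has 31 days: 164 − 31 = 133 left.
November 1952 has 30 days: 133 − 30 = 103 left.
October 1952 has 31 days: 103 − 31 = 72 left.
September 1952 has 30 days: 72 − 30 = 42 left.
August 1952 has 31 days: 42 − 31 = 11 left.
July 1952 has 31 days; 31 − 11 = 20 → July 20, 1952.

July 20, 1952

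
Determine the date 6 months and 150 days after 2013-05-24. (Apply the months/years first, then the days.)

April 23, 2014

Adding 6 months and 150 days from May 24, 2013: first the month/year part, then the days.
month 5 + 6 = 11 → November 2013.
Day 24 is valid in November, giving November 24, 2013.
Now add 150 days from November 24, 2013.
November has 30 days, so 30 − 24 = 6 days remain after November 24, 2013; 150 − 6 = 144 left.
December 2013 has 31 days: 144 − 31 = 113 left.
January 2014 has 31 days: 113 − 31 = 82 left.
February 2014 has 28 days (2014 is not a leap year): 82 − 28 = 54 left.
March 2014 has 31 days: 54 − 31 = 23 left.
23 days into April 2014 → April 23, 2014.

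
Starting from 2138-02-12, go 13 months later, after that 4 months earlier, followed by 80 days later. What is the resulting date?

Adding 13 months from February 12, 2138:
month 2 + 13 = 15, which is month 3 of year 2139 → March 2139.
Day 12 is valid in March, giving March 12, 2139.
Subtracting 4 months from March 12, 2139:
month 3 − 4 = -1, which is month 11 of year 2138 → November 2138.
Day 12 is valid in November, giving November 12, 2138.
Advancing 80 days from November 12, 2138:
November has 30 days, so 30 − 12 = 18 days remain after November 12, 2138; 80 − 18 = 62 left.
December 2138 has 31 days: 62 − 31 = 31 left.
31 days into January 2139 → January 31, 2139.

January 31, 2139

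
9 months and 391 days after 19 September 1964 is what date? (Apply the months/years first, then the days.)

July 15, 1966

Adding 9 months and 391 days from September 19, 1964: first the month/year part, then the days.
month 9 + 9 = 18, which is month 6 of year 1965 → June 1965.
Day 19 is valid in June, giving June 19, 1965.
Now add 391 days from June 19, 1965.
June has 30 days, so 30 − 19 = 11 days remain after June 19, 1965; 391 − 11 = 380 left.
July 1965 has 31 days: 380 − 31 = 349 left.
August 1965 has 31 days: 349 − 31 = 318 left.
September 1965 has 30 days: 318 − 30 = 288 left.
October 1965 has 31 days: 288 − 31 = 257 left.
November 1965 has 30 days: 257 − 30 = 227 left.
December 1965 has 31 days: 227 − 31 = 196 left.
January 1966 has 31 days: 196 − 31 = 165 left.
February 1966 has 28 days (1966 is not a leap year): 165 − 28 = 137 left.
March 1966 has 31 days: 137 − 31 = 106 left.
April 1966 has 30 days: 106 − 30 = 76 left.
May 1966 has 31 days: 76 − 31 = 45 left.
June 1966 has 30 days: 45 − 30 = 15 left.
15 days into July 1966 → July 15, 1966.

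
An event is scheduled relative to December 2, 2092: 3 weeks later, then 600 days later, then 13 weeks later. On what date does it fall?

November 14, 2094

Advancing 3 weeks (= 21 days) from December 2, 2092:
December has 31 days; 2 + 21 = 23, still in December.
Counting forward 600 days from December 23, 2092:
December has 31 days, so 31 − 23 = 8 days remain after December 23, 2092; 600 − 8 = 592 left.
January 2093 has 31 days: 592 − 31 = 561 left.
February 2093 has 28 days (2093 is not a leap year): 561 − 28 = 533 left.
March 2093 has 31 days: 533 − 31 = 502 left.
April 2093 has 30 days: 502 − 30 = 472 left.
May 2093 has 31 days: 472 − 31 = 441 left.
June 2093 has 30 days: 441 − 30 = 411 left.
July 2093 has 31 days: 411 − 31 = 380 left.
August 2093 has 31 days: 380 − 31 = 349 left.
September 2093 has 30 days: 349 − 30 = 319 left.
October 2093 has 31 days: 319 − 31 = 288 left.
November 2093 has 30 days: 288 − 30 = 258 left.
December 2093 has 31 days: 258 − 31 = 227 left.
January 2094 has 31 days: 227 − 31 = 196 left.
February 2094 has 28 days (2094 is not a leap year): 196 − 28 = 168 left.
March 2094 has 31 days: 168 − 31 = 137 left.
April 2094 has 30 days: 137 − 30 = 107 left.
May 2094 has 31 days: 107 − 31 = 76 left.
June 2094 has 30 days: 76 − 30 = 46 left.
July 2094 has 31 days: 46 − 31 = 15 left.
15 days into August 2094 → August 15, 2094.
Counting forward 13 weeks (= 91 days) from August 15, 2094:
August has 31 days, so 31 − 15 = 16 days remain after August 15, 2094; 91 − 16 = 75 left.
September 2094 has 30 days: 75 − 30 = 45 left.
October 2094 has 31 days: 45 − 31 = 14 left.
14 days into November 2094 → November 14, 2094.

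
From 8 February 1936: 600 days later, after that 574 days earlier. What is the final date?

March 5, 1936

Adding 600 days from February 8, 1936:
February has 29 days, so 29 − 8 = 21 days remain after February 8, 1936; 600 − 21 = 579 left.
March 1936 has 31 days: 579 − 31 = 548 left.
April 1936 has 30 days: 548 − 30 = 518 left.
May 1936 has 31 days: 518 − 31 = 487 left.
June 1936 has 30 days: 487 − 30 = 457 left.
July 1936 has 31 days: 457 − 31 = 426 left.
August 1936 has 31 days: 426 − 31 = 395 left.
September 1936 has 30 days: 395 − 30 = 365 left.
October 1936 has 31 days: 365 − 31 = 334 left.
November 1936 has 30 days: 334 − 30 = 304 left.
December 1936 has 31 days: 304 − 31 = 273 left.
January 1937 has 31 days: 273 − 31 = 242 left.
February 1937 has 28 days (1937 is not a leap year): 242 − 28 = 214 left.
March 1937 has 31 days: 214 − 31 = 183 left.
April 1937 has 30 days: 183 − 30 = 153 left.
May 1937 has 31 days: 153 − 31 = 122 left.
June 1937 has 30 days: 122 − 30 = 92 left.
July 1937 has 31 days: 92 − 31 = 61 left.
August 1937 has 31 days: 61 − 31 = 30 left.
30 days into September 1937 → September 30, 1937.
Going back 574 days from September 30, 1937:
Going back 30 days from September 30, 1937 reaches the end of the previous month; 574 − 30 = 544 left.
August 1937 has 31 days: 544 − 31 = 513 left.
July 1937 has 31 days: 513 − 31 = 482 left.
June 1937 has 30 days: 482 − 30 = 452 left.
May 1937 has 31 days: 452 − 31 = 421 left.
April 1937 has 30 days: 421 − 30 = 391 left.
March 1937 has 31 days: 391 − 31 = 360 left.
February 1937 has 28 days (1937 is not a leap year): 360 − 28 = 332 left.
January 1937 has 31 days: 332 − 31 = 301 left.
December 1936 has 31 days: 301 − 31 = 270 left.
November 1936 has 30 days: 270 − 30 = 240 left.
October 1936 has 31 days: 240 − 31 = 209 left.
September 1936 has 30 days: 209 − 30 = 179 left.
August 1936 has 31 days: 179 − 31 = 148 left.
July 1936 has 31 days: 148 − 31 = 117 left.
June 1936 has 30 days: 117 − 30 = 87 left.
May 1936 has 31 days: 87 − 31 = 56 left.
April 1936 has 30 days: 56 − 30 = 26 left.
March 1936 has 31 days; 31 − 26 = 5 → March 5, 1936.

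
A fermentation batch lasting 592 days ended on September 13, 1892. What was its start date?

Going back 592 days from September 13, 1892.
Going back 13 days from September 13, 1892 reaches the end of the previous month; 592 − 13 = 579 left.
August 1892 has 31 days: 579 − 31 = 548 left.
July 1892 has 31 days: 548 − 31 = 517 left.
June 1892 has 30 days: 517 − 30 = 487 left.
May 1892 has 31 days: 487 − 31 = 456 left.
April 1892 has 30 days: 456 − 30 = 426 left.
March 1892 has 31 days: 426 − 31 = 395 left.
February 1892 has 29 days (1892 is a leap year): 395 − 29 = 366 left.
January 1892 has 31 days: 366 − 31 = 335 left.
December 1891 has 31 days: 335 − 31 = 304 left.
November 1891 has 30 days: 304 − 30 = 274 left.
October 1891 has 31 days: 274 − 31 = 243 left.
September 1891 has 30 days: 243 − 30 = 213 left.
August 1891 has 31 days: 213 − 31 = 182 left.
July 1891 has 31 days: 182 − 31 = 151 left.
June 1891 has 30 days: 151 − 30 = 121 left.
May 1891 has 31 days: 121 − 31 = 90 left.
April 1891 has 30 days: 90 − 30 = 60 left.
March 1891 has 31 days: 60 − 31 = 29 left.
February 1891 has 28 days (1891 is not a leap year): 29 − 28 = 1 left.
January 1891 has 31 days; 31 − 1 = 30 → January 30, 1891.

January 30, 1891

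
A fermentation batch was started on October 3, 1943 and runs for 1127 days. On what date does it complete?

Advancing 1127 days from October 3, 1943.
October has 31 days, so 31 − 3 = 28 days remain after October 3, 1943; 1127 − 28 = 1099 left.
November 1943 has 30 days: 1099 − 30 = 1069 left.
December 1943 has 31 days: 1069 − 31 = 1038 left.
January 1944 has 31 days: 1038 − 31 = 1007 left.
February 1944 has 29 days (1944 is a leap year): 1007 − 29 = 978 left.
March 1944 has 31 days: 978 − 31 = 947 left.
April 1944 has 30 days: 947 − 30 = 917 left.
May 1944 has 31 days: 917 − 31 = 886 left.
June 1944 has 30 days: 886 − 30 = 856 left.
July 1944 has 31 days: 856 − 31 = 825 left.
August 1944 has 31 days: 825 − 31 = 794 left.
September 1944 has 30 days: 794 − 30 = 764 left.
October 1944 has 31 days: 764 − 31 = 733 left.
November 1944 has 30 days: 733 − 30 = 703 left.
December 1944 has 31 days: 703 − 31 = 672 left.
January 1945 has 31 days: 672 − 31 = 641 left.
February 1945 has 28 days (1945 is not a leap year): 641 − 28 = 613 left.
March 1945 has 31 days: 613 − 31 = 582 left.
April 1945 has 30 days: 582 − 30 = 552 left.
May 1945 has 31 days: 552 − 31 = 521 left.
June 1945 has 30 days: 521 − 30 = 491 left.
July 1945 has 31 days: 491 − 31 = 460 left.
August 1945 has 31 days: 460 − 31 = 429 left.
September 1945 has 30 days: 429 − 30 = 399 left.
October 1945 has 31 days: 399 − 31 = 368 left.
November 1945 has 30 days: 368 − 30 = 338 left.
December 1945 has 31 days: 338 − 31 = 307 left.
January 1946 has 31 days: 307 − 31 = 276 left.
February 1946 has 28 days (1946 is not a leap year): 276 − 28 = 248 left.
March 1946 has 31 days: 248 − 31 = 217 left.
April 1946 has 30 days: 217 − 30 = 187 left.
May 1946 has 31 days: 187 − 31 = 156 left.
June 1946 has 30 days: 156 − 30 = 126 left.
July 1946 has 31 days: 126 − 31 = 95 left.
August 1946 has 31 days: 95 − 31 = 64 left.
September 1946 has 30 days: 64 − 30 = 34 left.
October 1946 has 31 days: 34 − 31 = 3 left.
3 days into November 1946 → November 3, 1946.

November 3, 1946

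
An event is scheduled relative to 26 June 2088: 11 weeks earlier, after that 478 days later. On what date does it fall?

Subtracting 11 weeks (= 77 days) from June 26, 2088:
Going back 26 days from June 26, 2088 reaches the end of the previous month; 77 − 26 = 51 left.
May 2088 has 31 days: 51 − 31 = 20 left.
April 2088 has 30 days; 30 − 20 = 10 → April 10, 2088.
Adding 478 days from April 10, 2088:
April has 30 days, so 30 − 10 = 20 days remain after April 10, 2088; 478 − 20 = 458 left.
May 2088 has 31 days: 458 − 31 = 427 left.
June 2088 has 30 days: 427 − 30 = 397 left.
July 2088 has 31 days: 397 − 31 = 366 left.
August 2088 has 31 days: 366 − 31 = 335 left.
September 2088 has 30 days: 335 − 30 = 305 left.
October 2088 has 31 days: 305 − 31 = 274 left.
November 2088 has 30 days: 274 − 30 = 244 left.
December 2088 has 31 days: 244 − 31 = 213 left.
January 2089 has 31 days: 213 − 31 = 182 left.
February 2089 has 28 days (2089 is not a leap year): 182 − 28 = 154 left.
March 2089 has 31 days: 154 − 31 = 123 left.
April 2089 has 30 days: 123 − 30 = 93 left.
May 2089 has 31 days: 93 − 31 = 62 left.
June 2089 has 30 days: 62 − 30 = 32 left.
July 2089 has 31 days: 32 − 31 = 1 left.
1 day into August 2089 → August 1, 2089.

August 1, 2089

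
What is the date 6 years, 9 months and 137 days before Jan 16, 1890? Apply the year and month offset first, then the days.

November 30, 1882

Counting back 6 years, 9 months and 137 days from January 16, 1890: first the month/year part, then the days.
-6 years → 1884; month 1 − 9 = -8, which is month 4 of year 1883 → April 1883.
Day 16 is valid in April, giving April 16, 1883.
Now subtract 137 days from April 16, 1883.
Going back 16 days from April 16, 1883 reaches the end of the previous month; 137 − 16 = 121 left.
March 1883 has 31 days: 121 − 31 = 90 left.
February 1883 has 28 days (1883 is not a leap year): 90 − 28 = 62 left.
January 1883 has 31 days: 62 − 31 = 31 left.
December 1882 has 31 days: 31 − 31 = 0 left.
November 1882 has 30 days; 30 − 0 = 30 → November 30, 1882.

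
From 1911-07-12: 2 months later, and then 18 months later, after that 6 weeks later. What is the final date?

April 23, 1913

Advancing 2 months from July 12, 1911:
month 7 + 2 = 9 → September 1911.
Day 12 is valid in September, giving September 12, 1911.
Counting forward 18 months from September 12, 1911:
month 9 + 18 = 27, which is month 3 of year 1913 → March 1913.
Day 12 is valid in March, giving March 12, 1913.
Advancing 6 weeks (= 42 days) from March 12, 1913:
March has 31 days, so 31 − 12 = 19 days remain after March 12, 1913; 42 − 19 = 23 left.
23 days into April 1913 → April 23, 1913.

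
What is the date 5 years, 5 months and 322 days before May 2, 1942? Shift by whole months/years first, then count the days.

Counting back 5 years, 5 months and 322 days from May 2, 1942: first the month/year part, then the days.
-5 years → 1937; month 5 − 5 = 0, which is month 12 of year 1936 → December 1936.
Day 2 is valid in December, giving December 2, 1936.
Now subtract 322 days from December 2, 1936.
Going back 2 days from December 2, 1936 reaches the end of the previous month; 322 − 2 = 320 left.
November 1936 has 30 days: 320 − 30 = 290 left.
October 1936 has 31 days: 290 − 31 = 259 left.
September 1936 has 30 days: 259 − 30 = 229 left.
August 1936 has 31 days: 229 − 31 = 198 left.
July 1936 has 31 days: 198 − 31 = 167 left.
June 1936 has 30 days: 167 − 30 = 137 left.
May 1936 has 31 days: 137 − 31 = 106 left.
April 1936 has 30 days: 106 − 30 = 76 left.
March 1936 has 31 days: 76 − 31 = 45 left.
February 1936 has 29 days (1936 is a leap year): 45 − 29 = 16 left.
January 1936 has 31 days; 31 − 16 = 15 → January 15, 1936.

January 15, 1936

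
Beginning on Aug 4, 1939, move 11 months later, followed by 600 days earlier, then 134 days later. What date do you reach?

March 26, 1939

Counting forward 11 months from August 4, 1939:
month 8 + 11 = 19, which is month 7 of year 1940 → July 1940.
Day 4 is valid in July, giving July 4, 1940.
Going back 600 days from July 4, 1940:
Going back 4 days from July 4, 1940 reaches the end of the previous month; 600 − 4 = 596 left.
June 1940 has 30 days: 596 − 30 = 566 left.
May 1940 has 31 days: 566 − 31 = 535 left.
April 1940 has 30 days: 535 − 30 = 505 left.
March 1940 has 31 days: 505 − 31 = 474 left.
February 1940 has 29 days (1940 is a leap year): 474 − 29 = 445 left.
January 1940 has 31 days: 445 − 31 = 414 left.
December 1939 has 31 days: 414 − 31 = 383 left.
November 1939 has 30 days: 383 − 30 = 353 left.
October 1939 has 31 days: 353 − 31 = 322 left.
September 1939 has 30 days: 322 − 30 = 292 left.
August 1939 has 31 days: 292 − 31 = 261 left.
July 1939 has 31 days: 261 − 31 = 230 left.
June 1939 has 30 days: 230 − 30 = 200 left.
May 1939 has 31 days: 200 − 31 = 169 left.
April 1939 has 30 days: 169 − 30 = 139 left.
March 1939 has 31 days: 139 − 31 = 108 left.
February 1939 has 28 days (1939 is not a leap year): 108 − 28 = 80 left.
January 1939 has 31 days: 80 − 31 = 49 left.
December 1938 has 31 days: 49 − 31 = 18 left.
November 1938 has 30 days; 30 − 18 = 12 → November 12, 1938.
Adding 134 days from November 12, 1938:
November has 30 days, so 30 − 12 = 18 days remain after November 12, 1938; 134 − 18 = 116 left.
December 1938 has 31 days: 116 − 31 = 85 left.
January 1939 has 31 days: 85 − 31 = 54 left.
February 1939 has 28 days (1939 is not a leap year): 54 − 28 = 26 left.
26 days into March 1939 → March 26, 1939.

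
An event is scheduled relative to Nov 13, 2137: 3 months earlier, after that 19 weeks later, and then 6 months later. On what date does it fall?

Going back 3 months from November 13, 2137:
month 11 − 3 = 8 → August 2137.
Day 13 is valid in August, giving August 13, 2137.
Advancing 19 weeks (= 133 days) from August 13, 2137:
August has 31 days, so 31 − 13 = 18 days remain after August 13, 2137; 133 − 18 = 115 left.
September 2137 has 30 days: 115 − 30 = 85 left.
October 2137 has 31 days: 85 − 31 = 54 left.
November 2137 has 30 days: 54 − 30 = 24 left.
24 days into December 2137 → December 24, 2137.
Advancing 6 months from December 24, 2137:
month 12 + 6 = 18, which is month 6 of year 2138 → June 2138.
Day 24 is valid in June, giving June 24, 2138.

June 24, 2138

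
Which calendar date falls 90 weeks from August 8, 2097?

Counting forward 90 weeks = 630 days from August 8, 2097.
August has 31 days, so 31 − 8 = 23 days remain after August 8, 2097; 630 − 23 = 607 left.
September 2097 has 30 days: 607 − 30 = 577 left.
October 2097 has 31 days: 577 − 31 = 546 left.
November 2097 has 30 days: 546 − 30 = 516 left.
December 2097 has 31 days: 516 − 31 = 485 left.
January 2098 has 31 days: 485 − 31 = 454 left.
February 2098 has 28 days (2098 is not a leap year): 454 − 28 = 426 left.
March 2098 has 31 days: 426 − 31 = 395 left.
April 2098 has 30 days: 395 − 30 = 365 left.
May 2098 has 31 days: 365 − 31 = 334 left.
June 2098 has 30 days: 334 − 30 = 304 left.
July 2098 has 31 days: 304 − 31 = 273 left.
August 2098 has 31 days: 273 − 31 = 242 left.
September 2098 has 30 days: 242 − 30 = 212 left.
October 2098 has 31 days: 212 − 31 = 181 left.
November 2098 has 30 days: 181 − 30 = 151 left.
December 2098 has 31 days: 151 − 31 = 120 left.
January 2099 has 31 days: 120 − 31 = 89 left.
February 2099 has 28 days (2099 is not a leap year): 89 − 28 = 61 left.
March 2099 has 31 days: 61 − 31 = 30 left.
30 days into April 2099 → April 30, 2099.

April 30, 2099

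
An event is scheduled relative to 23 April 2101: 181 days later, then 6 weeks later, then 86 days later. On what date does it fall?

February 26, 2102

Adding 181 days from April 23, 2101:
April has 30 days, so 30 − 23 = 7 days remain after April 23, 2101; 181 − 7 = 174 left.
May 2101 has 31 days: 174 − 31 = 143 left.
June 2101 has 30 days: 143 − 30 = 113 left.
July 2101 has 31 days: 113 − 31 = 82 left.
August 2101 has 31 days: 82 − 31 = 51 left.
September 2101 has 30 days: 51 − 30 = 21 left.
21 days into October 2101 → October 21, 2101.
Adding 6 weeks (= 42 days) from October 21, 2101:
October has 31 days, so 31 − 21 = 10 days remain after October 21, 2101; 42 − 10 = 32 left.
November 2101 has 30 days: 32 − 30 = 2 left.
2 days into December 2101 → December 2, 2101.
Advancing 86 days from December 2, 2101:
December has 31 days, so 31 − 2 = 29 days remain after December 2, 2101; 86 − 29 = 57 left.
January 2102 has 31 days: 57 − 31 = 26 left.
26 days into February 2102 → February 26, 2102.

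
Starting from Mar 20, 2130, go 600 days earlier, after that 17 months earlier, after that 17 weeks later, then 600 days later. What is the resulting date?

February 16, 2129

Going back 600 days from March 20, 2130:
Going back 20 days from March 20, 2130 reaches the end of the previous month; 600 − 20 = 580 left.
February 2130 has 28 days (2130 is not a leap year): 580 − 28 = 552 left.
January 2130 has 31 days: 552 − 31 = 521 left.
December 2129 has 31 days: 521 − 31 = 490 left.
November 2129 has 30 days: 490 − 30 = 460 left.
October 2129 has 31 days: 460 − 31 = 429 left.
September 2129 has 30 days: 429 − 30 = 399 left.
August 2129 has 31 days: 399 − 31 = 368 left.
July 2129 has 31 days: 368 − 31 = 337 left.
June 2129 has 30 days: 337 − 30 = 307 left.
May 2129 has 31 days: 307 − 31 = 276 left.
April 2129 has 30 days: 276 − 30 = 246 left.
March 2129 has 31 days: 246 − 31 = 215 left.
February 2129 has 28 days (2129 is not a leap year): 215 − 28 = 187 left.
January 2129 has 31 days: 187 − 31 = 156 left.
December 2128 has 31 days: 156 − 31 = 125 left.
November 2128 has 30 days: 125 − 30 = 95 left.
October 2128 has 31 days: 95 − 31 = 64 left.
September 2128 has 30 days: 64 − 30 = 34 left.
August 2128 has 31 days: 34 − 31 = 3 left.
July 2128 has 31 days; 31 − 3 = 28 → July 28, 2128.
Going back 17 months from July 28, 2128:
month 7 − 17 = -10, which is month 2 of year 2127 → February 2127.
Day 28 is valid in February, giving February 28, 2127.
Counting forward 17 weeks (= 119 days) from February 28, 2127:
February has 28 days, so 28 − 28 = 0 days remain after February 28, 2127; 119 − 0 = 119 left.
March 2127 has 31 days: 119 − 31 = 88 left.
April 2127 has 30 days: 88 − 30 = 58 left.
May 2127 has 31 days: 58 − 31 = 27 left.
27 days into June 2127 → June 27, 2127.
Adding 600 days from June 27, 2127:
June has 30 days, so 30 − 27 = 3 days remain after June 27, 2127; 600 − 3 = 597 left.
July 2127 has 31 days: 597 − 31 = 566 left.
August 2127 has 31 days: 566 − 31 = 535 left.
September 2127 has 30 days: 535 − 30 = 505 left.
October 2127 has 31 days: 505 − 31 = 474 left.
November 2127 has 30 days: 474 − 30 = 444 left.
December 2127 has 31 days: 444 − 31 = 413 left.
January 2128 has 31 days: 413 − 31 = 382 left.
February 2128 has 29 days (2128 is a leap year): 382 − 29 = 353 left.
March 2128 has 31 days: 353 − 31 = 322 left.
April 2128 has 30 days: 322 − 30 = 292 left.
May 2128 has 31 days: 292 − 31 = 261 left.
June 2128 has 30 days: 261 − 30 = 231 left.
July 2128 has 31 days: 231 − 31 = 200 left.
August 2128 has 31 days: 200 − 31 = 169 left.
September 2128 has 30 days: 169 − 30 = 139 left.
October 2128 has 31 days: 139 − 31 = 108 left.
November 2128 has 30 days: 108 − 30 = 78 left.
December 2128 has 31 days: 78 − 31 = 47 left.
January 2129 has 31 days: 47 − 31 = 16 left.
16 days into February 2129 → February 16, 2129.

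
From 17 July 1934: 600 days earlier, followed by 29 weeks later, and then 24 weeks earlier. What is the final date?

Counting back 600 days from July 17, 1934:
Going back 17 days from July 17, 1934 reaches the end of the previous month; 600 − 17 = 583 left.
June 1934 has 30 days: 583 − 30 = 553 left.
May 1934 has 31 days: 553 − 31 = 522 left.
April 1934 has 30 days: 522 − 30 = 492 left.
March 1934 has 31 days: 492 − 31 = 461 left.
February 1934 has 28 days (1934 is not a leap year): 461 − 28 = 433 left.
January 1934 has 31 days: 433 − 31 = 402 left.
December 1933 has 31 days: 402 − 31 = 371 left.
November 1933 has 30 days: 371 − 30 = 341 left.
October 1933 has 31 days: 341 − 31 = 310 left.
September 1933 has 30 days: 310 − 30 = 280 left.
August 1933 has 31 days: 280 − 31 = 249 left.
July 1933 has 31 days: 249 − 31 = 218 left.
June 1933 has 30 days: 218 − 30 = 188 left.
May 1933 has 31 days: 188 − 31 = 157 left.
April 1933 has 30 days: 157 − 30 = 127 left.
March 1933 has 31 days: 127 − 31 = 96 left.
February 1933 has 28 days (1933 is not a leap year): 96 − 28 = 68 left.
January 1933 has 31 days: 68 − 31 = 37 left.
December 1932 has 31 days: 37 − 31 = 6 left.
November 1932 has 30 days; 30 − 6 = 24 → November 24, 1932.
Advancing 29 weeks (= 203 days) from November 24, 1932:
November has 30 days, so 30 − 24 = 6 days remain after November 24, 1932; 203 − 6 = 197 left.
December 1932 has 31 days: 197 − 31 = 166 left.
January 1933 has 31 days: 166 − 31 = 135 left.
February 1933 has 28 days (1933 is not a leap year): 135 − 28 = 107 left.
March 1933 has 31 days: 107 − 31 = 76 left.
April 1933 has 30 days: 76 − 30 = 46 left.
May 1933 has 31 days: 46 − 31 = 15 left.
15 days into June 1933 → June 15, 1933.
Going back 24 weeks (= 168 days) from June 15, 1933:
Going back 15 days from June 15, 1933 reaches the end of the previous month; 168 − 15 = 153 left.
May 1933 has 31 days: 153 − 31 = 122 left.
April 1933 has 30 days: 122 − 30 = 92 left.
March 1933 has 31 days: 92 − 31 = 61 left.
February 1933 has 28 days (1933 is not a leap year): 61 − 28 = 33 left.
January 1933 has 31 days: 33 − 31 = 2 left.
December 1932 has 31 days; 31 − 2 = 29 → December 29, 1932.

December 29, 1932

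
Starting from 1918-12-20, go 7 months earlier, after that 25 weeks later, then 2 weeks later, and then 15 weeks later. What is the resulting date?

March 10, 1919

Counting back 7 months from December 20, 1918:
month 12 − 7 = 5 → May 1918.
Day 20 is valid in May, giving May 20, 1918.
Advancing 25 weeks (= 175 days) from May 20, 1918:
May has 31 days, so 31 − 20 = 11 days remain after May 20, 1918; 175 − 11 = 164 left.
June 1918 has 30 days: 164 − 30 = 134 left.
July 1918 has 31 days: 134 − 31 = 103 left.
August 1918 has 31 days: 103 − 31 = 72 left.
September 1918 has 30 days: 72 − 30 = 42 left.
October 1918 has 31 days: 42 − 31 = 11 left.
11 days into November 1918 → November 11, 1918.
Adding 2 weeks (= 14 days) from November 11, 1918:
November has 30 days; 11 + 14 = 25, still in November.
Advancing 15 weeks (= 105 days) from November 25, 1918:
November has 30 days, so 30 − 25 = 5 days remain after November 25, 1918; 105 − 5 = 100 left.
December 1918 has 31 days: 100 − 31 = 69 left.
January 1919 has 31 days: 69 − 31 = 38 left.
February 1919 has 28 days (1919 is not a leap year): 38 − 28 = 10 left.
10 days into March 1919 → March 10, 1919.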